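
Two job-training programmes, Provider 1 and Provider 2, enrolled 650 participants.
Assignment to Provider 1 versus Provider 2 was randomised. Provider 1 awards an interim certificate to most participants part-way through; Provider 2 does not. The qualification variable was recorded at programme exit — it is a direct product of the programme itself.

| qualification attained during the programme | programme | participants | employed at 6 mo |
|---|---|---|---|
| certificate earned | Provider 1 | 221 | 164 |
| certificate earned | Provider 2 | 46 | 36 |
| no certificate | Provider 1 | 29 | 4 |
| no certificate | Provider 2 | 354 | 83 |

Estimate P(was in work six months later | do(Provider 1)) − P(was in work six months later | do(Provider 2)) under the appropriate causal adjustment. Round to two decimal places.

Provider 2 is higher inside every qualification attained during the programme stratum but Provider 1 is higher in aggregate. Whether to stratify depends on how qualification attained during the programme relates to the programme.
Qualification attained during the programme is recorded after the programme and is itself shifted by it — it sits on the causal path from programme to outcome. Conditioning on a mediator would strip out part of the effect we want; the pooled comparison gives the total causal effect.
The causal difference is the pooled difference: 0.672 − 0.297 = +0.374.

+0.37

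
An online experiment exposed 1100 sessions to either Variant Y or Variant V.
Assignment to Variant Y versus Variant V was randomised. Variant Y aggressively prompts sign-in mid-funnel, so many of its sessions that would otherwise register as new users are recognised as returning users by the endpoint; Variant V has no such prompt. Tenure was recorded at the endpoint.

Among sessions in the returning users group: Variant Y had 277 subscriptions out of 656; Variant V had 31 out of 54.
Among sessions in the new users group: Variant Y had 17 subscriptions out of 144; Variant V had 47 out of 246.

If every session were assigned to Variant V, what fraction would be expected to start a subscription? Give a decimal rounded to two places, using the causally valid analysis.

Variant V is higher inside every user tenure stratum but Variant Y is higher in aggregate. Whether to stratify depends on how user tenure relates to the variant.
The distribution of user tenure is itself part of what the variant does — it is an intermediate outcome. Holding it fixed would remove that part of the effect; the total effect is the pooled difference.
So P(outcome | do(Variant V)) is just the pooled rate for Variant V: 78/300 = 0.260.

0.26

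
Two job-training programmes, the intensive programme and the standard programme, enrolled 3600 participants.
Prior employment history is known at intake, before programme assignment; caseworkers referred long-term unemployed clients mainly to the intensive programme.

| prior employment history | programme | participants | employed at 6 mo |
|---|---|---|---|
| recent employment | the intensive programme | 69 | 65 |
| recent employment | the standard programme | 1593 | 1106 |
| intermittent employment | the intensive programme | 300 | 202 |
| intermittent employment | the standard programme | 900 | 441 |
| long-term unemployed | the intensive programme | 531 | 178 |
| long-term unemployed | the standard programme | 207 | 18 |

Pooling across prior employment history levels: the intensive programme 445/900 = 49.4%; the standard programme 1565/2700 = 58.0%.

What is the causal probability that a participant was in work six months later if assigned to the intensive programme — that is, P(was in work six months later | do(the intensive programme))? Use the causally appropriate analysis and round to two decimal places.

Within every prior employment history level the intensive programme has the higher rate, yet pooled the standard programme does — Simpson's reversal.
Here prior employment history is a common cause — it drives both which programme a case falls under and the outcome. The crude comparison mixes populations; the stratum-specific rates are the causally relevant ones.
Standardising the intensive programme to the population prior employment history mix: 0.462·65/69 + 0.333·202/300 + 0.205·178/531 = 0.728.

0.73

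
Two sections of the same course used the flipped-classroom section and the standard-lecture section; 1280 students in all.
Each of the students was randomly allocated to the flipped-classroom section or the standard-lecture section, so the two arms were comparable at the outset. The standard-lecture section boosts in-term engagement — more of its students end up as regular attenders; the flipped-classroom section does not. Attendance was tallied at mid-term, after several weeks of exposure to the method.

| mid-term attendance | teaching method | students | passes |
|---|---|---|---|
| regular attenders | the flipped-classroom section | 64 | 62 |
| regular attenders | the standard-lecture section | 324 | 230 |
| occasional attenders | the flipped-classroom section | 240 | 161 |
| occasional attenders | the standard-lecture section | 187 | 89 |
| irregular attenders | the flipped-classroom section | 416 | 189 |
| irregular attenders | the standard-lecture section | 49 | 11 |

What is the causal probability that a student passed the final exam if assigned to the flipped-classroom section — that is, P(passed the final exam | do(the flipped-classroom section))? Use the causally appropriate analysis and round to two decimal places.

The mid-term attendance-specific comparison favours the flipped-classroom section throughout, but the pooled figures favour the standard-lecture section. The question is whether to condition on mid-term attendance.
Mid-term attendance lies on the pathway teaching method → mid-term attendance → outcome, so adjusting for it blocks the indirect effect. For the total causal effect of teaching method, use the unadjusted pooled rates.
So P(outcome | do(the flipped-classroom section)) is just the pooled rate for the flipped-classroom section: 412/720 = 0.572.

0.57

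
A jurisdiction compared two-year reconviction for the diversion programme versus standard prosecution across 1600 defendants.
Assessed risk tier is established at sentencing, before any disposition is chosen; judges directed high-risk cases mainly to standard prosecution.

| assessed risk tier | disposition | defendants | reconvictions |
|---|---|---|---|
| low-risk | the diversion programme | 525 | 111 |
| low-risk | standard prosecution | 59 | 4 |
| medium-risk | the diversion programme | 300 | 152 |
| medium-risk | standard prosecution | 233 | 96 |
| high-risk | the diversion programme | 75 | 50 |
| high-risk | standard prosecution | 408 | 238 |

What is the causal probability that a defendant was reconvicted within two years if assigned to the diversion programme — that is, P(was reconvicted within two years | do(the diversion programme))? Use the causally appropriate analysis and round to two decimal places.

0.45

The stratified and pooled comparisons disagree (standard prosecution wins within each assessed risk tier; the diversion programme wins overall), so the answer turns on the causal role of assessed risk tier.
Since assessed risk tier is a pre-existing factor (not a product of the disposition) and it affects the outcome on its own, it is a confounder. The stratified rates, not the pooled rate, identify the causal effect.
Standardising the diversion programme to the population assessed risk tier mix: 0.365·111/525 + 0.333·152/300 + 0.302·50/75 = 0.447.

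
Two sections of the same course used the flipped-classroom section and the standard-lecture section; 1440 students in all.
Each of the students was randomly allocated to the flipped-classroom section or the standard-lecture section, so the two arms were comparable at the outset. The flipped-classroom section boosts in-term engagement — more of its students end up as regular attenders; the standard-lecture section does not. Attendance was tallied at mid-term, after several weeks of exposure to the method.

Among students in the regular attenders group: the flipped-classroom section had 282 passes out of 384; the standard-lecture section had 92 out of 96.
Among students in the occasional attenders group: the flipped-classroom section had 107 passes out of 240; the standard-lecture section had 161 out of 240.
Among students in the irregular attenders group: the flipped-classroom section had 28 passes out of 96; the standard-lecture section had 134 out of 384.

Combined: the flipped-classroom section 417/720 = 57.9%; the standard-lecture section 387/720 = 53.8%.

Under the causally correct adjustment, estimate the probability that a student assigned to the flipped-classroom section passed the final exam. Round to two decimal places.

0.58

Mid-term attendance here is a post-treatment variable shaped by the teaching method; conditioning on it would introduce bias rather than remove it. The overall comparison is the causal one.
So P(outcome | do(the flipped-classroom section)) is just the pooled rate for the flipped-classroom section: 417/720 = 0.579.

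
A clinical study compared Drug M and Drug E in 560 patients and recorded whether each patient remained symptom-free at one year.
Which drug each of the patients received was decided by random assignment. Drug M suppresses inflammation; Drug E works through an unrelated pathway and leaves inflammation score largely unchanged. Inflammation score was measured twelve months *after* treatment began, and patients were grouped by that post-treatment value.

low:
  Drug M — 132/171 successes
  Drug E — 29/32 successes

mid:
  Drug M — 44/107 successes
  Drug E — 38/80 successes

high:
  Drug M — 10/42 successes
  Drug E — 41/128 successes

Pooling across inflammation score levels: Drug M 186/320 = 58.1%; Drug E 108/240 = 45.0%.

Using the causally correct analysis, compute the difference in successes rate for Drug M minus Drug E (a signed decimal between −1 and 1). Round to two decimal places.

Within every inflammation score level Drug E has the higher rate, yet pooled Drug M does — Simpson's reversal.
Inflammation score is downstream of the drug. One should not condition on a consequence of treatment, so the overall rates are the right comparison.
The causal difference is the pooled difference: 0.581 − 0.450 = +0.131.

+0.13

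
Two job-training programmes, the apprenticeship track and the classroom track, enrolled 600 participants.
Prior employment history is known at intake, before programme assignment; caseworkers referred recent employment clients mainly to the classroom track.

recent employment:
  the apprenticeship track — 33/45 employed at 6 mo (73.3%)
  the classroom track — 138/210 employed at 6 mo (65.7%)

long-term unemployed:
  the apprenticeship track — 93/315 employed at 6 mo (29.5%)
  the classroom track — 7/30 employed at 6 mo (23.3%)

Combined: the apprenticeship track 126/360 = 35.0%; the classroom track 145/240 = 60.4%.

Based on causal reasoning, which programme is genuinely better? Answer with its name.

the apprenticeship track

Prior employment history differs across programmes for reasons unrelated to any effect of the programme itself, and it separately predicts the outcome — a classic confounder. We must compare within prior employment history levels.
Within each level — recent employment: 73.3% vs 65.7%; long-term unemployed: 29.5% vs 23.3% — the apprenticeship track is higher every time.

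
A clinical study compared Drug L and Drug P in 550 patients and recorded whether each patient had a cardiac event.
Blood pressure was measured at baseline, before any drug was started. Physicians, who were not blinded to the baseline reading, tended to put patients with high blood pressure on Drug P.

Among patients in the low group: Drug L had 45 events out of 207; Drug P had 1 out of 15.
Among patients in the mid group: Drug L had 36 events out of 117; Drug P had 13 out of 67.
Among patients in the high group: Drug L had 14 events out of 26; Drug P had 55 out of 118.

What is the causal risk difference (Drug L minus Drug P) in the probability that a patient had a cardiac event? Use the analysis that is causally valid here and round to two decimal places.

Within every blood pressure level Drug P has the lower rate, yet pooled Drug L does — Simpson's reversal.
Blood pressure is set before the drug has any effect — it is not caused by the drug — and it independently drives the outcome. That makes it a confounder, so the causal comparison is within blood pressure levels.
Adjusting over the population distribution of blood pressure: 0.404·(0.217−0.067) + 0.335·(0.308−0.194) + 0.262·(0.538−0.466) = +0.118.

+0.12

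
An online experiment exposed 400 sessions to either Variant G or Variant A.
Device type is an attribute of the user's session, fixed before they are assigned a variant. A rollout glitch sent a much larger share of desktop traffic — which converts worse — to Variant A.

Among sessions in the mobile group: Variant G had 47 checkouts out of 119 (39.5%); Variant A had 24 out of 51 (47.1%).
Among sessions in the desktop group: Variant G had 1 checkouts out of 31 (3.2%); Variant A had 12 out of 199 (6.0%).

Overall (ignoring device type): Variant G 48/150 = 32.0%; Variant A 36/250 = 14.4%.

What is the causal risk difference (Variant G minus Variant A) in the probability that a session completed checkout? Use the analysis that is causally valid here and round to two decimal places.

Device type is set before the variant has any effect — it is not caused by the variant — and it independently drives the outcome. That makes it a confounder, so the causal comparison is within device type levels.
Adjusting over the population distribution of device type: 0.425·(0.395−0.471) + 0.575·(0.032−0.060) = -0.048.

-0.05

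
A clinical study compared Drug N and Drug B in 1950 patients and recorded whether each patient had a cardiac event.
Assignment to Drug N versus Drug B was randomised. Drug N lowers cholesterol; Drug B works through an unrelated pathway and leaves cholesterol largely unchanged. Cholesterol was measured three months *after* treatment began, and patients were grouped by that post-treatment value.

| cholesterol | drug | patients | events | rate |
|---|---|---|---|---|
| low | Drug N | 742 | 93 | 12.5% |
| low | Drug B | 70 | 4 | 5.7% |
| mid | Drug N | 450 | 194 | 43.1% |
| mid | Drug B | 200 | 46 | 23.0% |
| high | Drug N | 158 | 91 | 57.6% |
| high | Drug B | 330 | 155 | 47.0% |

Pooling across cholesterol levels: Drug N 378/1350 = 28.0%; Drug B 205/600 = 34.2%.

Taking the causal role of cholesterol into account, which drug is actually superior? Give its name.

The stratified and pooled comparisons disagree (Drug B wins within each cholesterol; Drug N wins overall), so the answer turns on the causal role of cholesterol.
Cholesterol here is a post-treatment variable shaped by the drug; conditioning on it would introduce bias rather than remove it. The overall comparison is the causal one.
Pooled: Drug N 28.0% vs Drug B 34.2%; Drug N is lower overall.

Drug N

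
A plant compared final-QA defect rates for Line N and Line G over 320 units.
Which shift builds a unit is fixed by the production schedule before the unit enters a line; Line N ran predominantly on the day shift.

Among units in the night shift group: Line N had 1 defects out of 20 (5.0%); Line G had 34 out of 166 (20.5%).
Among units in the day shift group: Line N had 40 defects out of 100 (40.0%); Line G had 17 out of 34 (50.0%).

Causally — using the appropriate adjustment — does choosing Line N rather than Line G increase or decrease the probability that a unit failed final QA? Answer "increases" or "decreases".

Since shift is a pre-existing factor (not a product of the line) and it affects the outcome on its own, it is a confounder. The stratified rates, not the pooled rate, identify the causal effect.
Within each level — night shift: 5.0% vs 20.5%; day shift: 40.0% vs 50.0% — Line N is lower every time.

decreases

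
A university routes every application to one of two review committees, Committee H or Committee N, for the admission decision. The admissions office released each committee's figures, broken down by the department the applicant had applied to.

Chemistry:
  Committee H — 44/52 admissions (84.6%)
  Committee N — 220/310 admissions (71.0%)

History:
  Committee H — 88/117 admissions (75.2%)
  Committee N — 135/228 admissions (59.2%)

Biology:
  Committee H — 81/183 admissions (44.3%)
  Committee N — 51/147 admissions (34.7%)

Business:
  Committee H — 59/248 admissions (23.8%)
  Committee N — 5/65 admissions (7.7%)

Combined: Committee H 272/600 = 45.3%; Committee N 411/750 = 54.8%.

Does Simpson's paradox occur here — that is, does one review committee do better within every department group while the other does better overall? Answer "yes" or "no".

Within each department level (Chemistry 84.6% vs 71.0%; History 75.2% vs 59.2%; Biology 44.3% vs 34.7%; Business 23.8% vs 7.7%), Committee H has the higher rate every time. Pooled: 45.3% vs 54.8% — Committee N has the higher rate overall. The two comparisons disagree.

yes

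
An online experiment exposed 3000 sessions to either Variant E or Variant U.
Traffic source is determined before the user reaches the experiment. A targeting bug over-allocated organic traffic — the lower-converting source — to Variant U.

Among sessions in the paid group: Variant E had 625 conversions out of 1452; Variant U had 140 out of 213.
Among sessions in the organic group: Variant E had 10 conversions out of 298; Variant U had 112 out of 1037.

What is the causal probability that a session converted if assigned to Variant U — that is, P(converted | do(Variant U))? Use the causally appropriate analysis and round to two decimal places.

0.41

Here traffic source is a common cause — it drives both which variant a case falls under and the outcome. The crude comparison mixes populations; the stratum-specific rates are the causally relevant ones.
Standardising Variant U to the population traffic source mix: 0.555·140/213 + 0.445·112/1037 = 0.413.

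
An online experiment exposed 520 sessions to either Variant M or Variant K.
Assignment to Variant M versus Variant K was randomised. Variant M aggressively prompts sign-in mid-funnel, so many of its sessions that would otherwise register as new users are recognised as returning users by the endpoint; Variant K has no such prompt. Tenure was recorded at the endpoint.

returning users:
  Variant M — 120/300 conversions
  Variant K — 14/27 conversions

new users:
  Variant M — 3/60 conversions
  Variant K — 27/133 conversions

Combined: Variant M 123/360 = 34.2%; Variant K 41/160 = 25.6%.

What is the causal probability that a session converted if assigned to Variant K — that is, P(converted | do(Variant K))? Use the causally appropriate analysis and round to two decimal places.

Variant K is higher inside every user tenure stratum but Variant M is higher in aggregate. Whether to stratify depends on how user tenure relates to the variant.
User tenure here is a post-treatment variable shaped by the variant; conditioning on it would introduce bias rather than remove it. The overall comparison is the causal one.
So P(outcome | do(Variant K)) is just the pooled rate for Variant K: 41/160 = 0.256.

0.26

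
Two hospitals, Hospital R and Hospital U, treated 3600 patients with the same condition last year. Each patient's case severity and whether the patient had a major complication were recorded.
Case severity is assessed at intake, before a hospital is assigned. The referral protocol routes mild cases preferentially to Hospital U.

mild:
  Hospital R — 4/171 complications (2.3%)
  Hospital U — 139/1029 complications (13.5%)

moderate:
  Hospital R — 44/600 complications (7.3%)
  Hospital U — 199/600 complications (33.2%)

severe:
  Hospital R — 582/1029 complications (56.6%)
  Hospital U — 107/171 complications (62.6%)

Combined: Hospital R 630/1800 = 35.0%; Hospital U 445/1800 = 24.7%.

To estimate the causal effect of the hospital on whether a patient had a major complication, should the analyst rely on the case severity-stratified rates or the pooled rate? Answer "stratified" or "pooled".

Here case severity is a common cause — it drives both which hospital a case falls under and the outcome. The crude comparison mixes populations; the stratum-specific rates are the causally relevant ones.
Within each level — mild: 2.3% vs 13.5%; moderate: 7.3% vs 33.2%; severe: 56.6% vs 62.6% — Hospital R is lower every time.

stratified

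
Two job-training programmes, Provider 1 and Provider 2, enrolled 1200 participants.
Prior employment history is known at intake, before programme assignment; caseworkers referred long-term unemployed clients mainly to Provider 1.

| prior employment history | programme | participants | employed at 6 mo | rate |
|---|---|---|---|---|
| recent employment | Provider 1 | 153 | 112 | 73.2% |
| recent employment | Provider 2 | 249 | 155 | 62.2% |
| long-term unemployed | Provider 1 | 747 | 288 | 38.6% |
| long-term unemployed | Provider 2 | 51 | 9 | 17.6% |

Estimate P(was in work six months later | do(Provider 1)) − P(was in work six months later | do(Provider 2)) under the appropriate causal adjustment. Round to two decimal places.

+0.18

Prior employment history is set before the programme has any effect — it is not caused by the programme — and it independently drives the outcome. That makes it a confounder, so the causal comparison is within prior employment history levels.
Adjusting over the population distribution of prior employment history: 0.335·(0.732−0.622) + 0.665·(0.386−0.176) = +0.176.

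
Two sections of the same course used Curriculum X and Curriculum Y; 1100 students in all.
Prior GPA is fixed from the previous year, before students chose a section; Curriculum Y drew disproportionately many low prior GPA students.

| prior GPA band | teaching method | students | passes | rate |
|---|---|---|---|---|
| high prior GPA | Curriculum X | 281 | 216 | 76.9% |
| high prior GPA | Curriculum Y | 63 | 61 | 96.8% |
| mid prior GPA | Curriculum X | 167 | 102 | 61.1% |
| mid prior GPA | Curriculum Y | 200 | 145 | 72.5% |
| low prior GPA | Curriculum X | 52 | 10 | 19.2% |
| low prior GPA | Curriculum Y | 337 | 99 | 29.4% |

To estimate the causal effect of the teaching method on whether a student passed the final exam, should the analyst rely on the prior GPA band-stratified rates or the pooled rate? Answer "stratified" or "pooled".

The stratified and pooled comparisons disagree (Curriculum Y wins within each prior GPA band; Curriculum X wins overall), so the answer turns on the causal role of prior GPA band.
Nothing the teaching method does changes prior GPA band; the imbalance is an allocation artefact. With prior GPA band also predicting the outcome, the pooled figure is confounded, and the within-stratum comparison is the causal one.
Within each level — high prior GPA: 76.9% vs 96.8%; mid prior GPA: 61.1% vs 72.5%; low prior GPA: 19.2% vs 29.4% — Curriculum Y is higher every time.

stratified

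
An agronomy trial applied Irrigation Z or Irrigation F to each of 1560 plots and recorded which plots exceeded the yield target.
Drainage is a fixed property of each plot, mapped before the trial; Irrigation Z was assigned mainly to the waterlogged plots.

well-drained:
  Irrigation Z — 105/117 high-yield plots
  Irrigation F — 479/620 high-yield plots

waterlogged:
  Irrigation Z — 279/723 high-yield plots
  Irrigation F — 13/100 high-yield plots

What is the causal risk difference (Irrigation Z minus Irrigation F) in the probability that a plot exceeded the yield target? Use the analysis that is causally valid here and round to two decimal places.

+0.19

Within every field drainage level Irrigation Z has the higher rate, yet pooled Irrigation F does — Simpson's reversal.
Nothing the irrigation does changes field drainage; the imbalance is an allocation artefact. With field drainage also predicting the outcome, the pooled figure is confounded, and the within-stratum comparison is the causal one.
Adjusting over the population distribution of field drainage: 0.472·(0.897−0.773) + 0.528·(0.386−0.130) = +0.194.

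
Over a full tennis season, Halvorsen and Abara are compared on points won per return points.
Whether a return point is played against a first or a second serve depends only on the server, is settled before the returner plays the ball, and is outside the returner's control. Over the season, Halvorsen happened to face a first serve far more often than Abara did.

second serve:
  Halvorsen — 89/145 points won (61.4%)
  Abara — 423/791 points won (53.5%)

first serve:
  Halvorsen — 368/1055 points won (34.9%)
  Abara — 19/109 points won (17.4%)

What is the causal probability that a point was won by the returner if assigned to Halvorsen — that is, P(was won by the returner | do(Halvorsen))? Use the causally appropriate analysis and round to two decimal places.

0.47

Within every serve type level Halvorsen has the higher rate, yet pooled Abara does — Simpson's reversal.
Nothing the player does changes serve type; the imbalance is an allocation artefact. With serve type also predicting the outcome, the pooled figure is confounded, and the within-stratum comparison is the causal one.
Standardising Halvorsen to the population serve type mix: 0.446·89/145 + 0.554·368/1055 = 0.467.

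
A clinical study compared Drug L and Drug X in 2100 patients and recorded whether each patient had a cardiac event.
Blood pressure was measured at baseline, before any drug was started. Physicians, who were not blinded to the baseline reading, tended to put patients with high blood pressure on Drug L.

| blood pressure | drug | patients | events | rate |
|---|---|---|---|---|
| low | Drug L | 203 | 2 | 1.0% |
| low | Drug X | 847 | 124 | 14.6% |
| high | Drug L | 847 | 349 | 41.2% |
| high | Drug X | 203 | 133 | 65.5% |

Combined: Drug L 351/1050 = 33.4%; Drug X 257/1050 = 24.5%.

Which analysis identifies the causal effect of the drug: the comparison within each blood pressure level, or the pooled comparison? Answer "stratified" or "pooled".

Blood pressure is set before the drug has any effect — it is not caused by the drug — and it independently drives the outcome. That makes it a confounder, so the causal comparison is within blood pressure levels.
Within each level — low: 1.0% vs 14.6%; high: 41.2% vs 65.5% — Drug L is lower every time.

stratified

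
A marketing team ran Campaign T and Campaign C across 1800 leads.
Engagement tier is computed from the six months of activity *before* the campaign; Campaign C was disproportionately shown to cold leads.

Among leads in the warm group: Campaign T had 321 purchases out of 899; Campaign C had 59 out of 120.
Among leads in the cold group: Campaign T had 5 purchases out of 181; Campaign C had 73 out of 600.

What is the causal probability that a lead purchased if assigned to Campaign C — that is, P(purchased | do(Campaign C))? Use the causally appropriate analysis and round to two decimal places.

0.33

The engagement tier-specific comparison favours Campaign C throughout, but the pooled figures favour Campaign T. The question is whether to condition on engagement tier.
The imbalance in engagement tier arose from how leads were allocated, not from anything the campaign did; and engagement tier independently affects the outcome. The pooled gap is confounded — condition on engagement tier.
Standardising Campaign C to the population engagement tier mix: 0.566·59/120 + 0.434·73/600 = 0.331.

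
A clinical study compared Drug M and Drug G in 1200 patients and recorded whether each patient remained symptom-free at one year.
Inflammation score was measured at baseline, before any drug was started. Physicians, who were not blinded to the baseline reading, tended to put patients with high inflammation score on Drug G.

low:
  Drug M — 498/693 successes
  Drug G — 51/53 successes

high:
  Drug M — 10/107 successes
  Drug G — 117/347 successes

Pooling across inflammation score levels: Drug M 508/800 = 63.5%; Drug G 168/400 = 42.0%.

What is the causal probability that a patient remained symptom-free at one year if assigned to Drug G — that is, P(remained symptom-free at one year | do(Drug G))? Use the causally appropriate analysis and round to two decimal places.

0.73

Inflammation score is set before the drug has any effect — it is not caused by the drug — and it independently drives the outcome. That makes it a confounder, so the causal comparison is within inflammation score levels.
Standardising Drug G to the population inflammation score mix: 0.622·51/53 + 0.378·117/347 = 0.726.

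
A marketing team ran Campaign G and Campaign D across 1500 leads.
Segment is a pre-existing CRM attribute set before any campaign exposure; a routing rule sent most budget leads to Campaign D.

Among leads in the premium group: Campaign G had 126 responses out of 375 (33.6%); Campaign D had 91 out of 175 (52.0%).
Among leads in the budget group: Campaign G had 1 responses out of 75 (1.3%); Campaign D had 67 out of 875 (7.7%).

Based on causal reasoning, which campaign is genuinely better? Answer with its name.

Campaign D

Here customer segment is a common cause — it drives both which campaign a case falls under and the outcome. The crude comparison mixes populations; the stratum-specific rates are the causally relevant ones.
Within each level — premium: 33.6% vs 52.0%; budget: 1.3% vs 7.7% — Campaign D is higher every time.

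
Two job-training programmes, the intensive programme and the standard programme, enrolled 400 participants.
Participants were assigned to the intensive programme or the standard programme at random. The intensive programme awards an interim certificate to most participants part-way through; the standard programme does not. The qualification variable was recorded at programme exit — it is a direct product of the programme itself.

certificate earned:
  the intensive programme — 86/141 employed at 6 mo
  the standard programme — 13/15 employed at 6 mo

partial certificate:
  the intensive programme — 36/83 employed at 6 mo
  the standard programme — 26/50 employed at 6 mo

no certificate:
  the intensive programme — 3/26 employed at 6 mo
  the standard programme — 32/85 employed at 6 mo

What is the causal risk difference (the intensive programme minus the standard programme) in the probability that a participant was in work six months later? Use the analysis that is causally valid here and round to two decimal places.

Qualification attained during the programme here is a post-treatment variable shaped by the programme; conditioning on it would introduce bias rather than remove it. The overall comparison is the causal one.
The causal difference is the pooled difference: 0.500 − 0.473 = +0.027.

+0.03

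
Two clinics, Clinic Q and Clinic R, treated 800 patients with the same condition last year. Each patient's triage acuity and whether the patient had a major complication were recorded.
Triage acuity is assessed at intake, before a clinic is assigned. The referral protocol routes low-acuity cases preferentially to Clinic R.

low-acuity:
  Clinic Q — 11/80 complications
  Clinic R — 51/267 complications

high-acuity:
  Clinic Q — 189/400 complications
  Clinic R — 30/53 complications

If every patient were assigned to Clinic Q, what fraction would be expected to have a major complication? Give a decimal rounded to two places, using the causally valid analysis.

Nothing the clinic does changes triage acuity; the imbalance is an allocation artefact. With triage acuity also predicting the outcome, the pooled figure is confounded, and the within-stratum comparison is the causal one.
Standardising Clinic Q to the population triage acuity mix: 0.434·11/80 + 0.566·189/400 = 0.327.

0.33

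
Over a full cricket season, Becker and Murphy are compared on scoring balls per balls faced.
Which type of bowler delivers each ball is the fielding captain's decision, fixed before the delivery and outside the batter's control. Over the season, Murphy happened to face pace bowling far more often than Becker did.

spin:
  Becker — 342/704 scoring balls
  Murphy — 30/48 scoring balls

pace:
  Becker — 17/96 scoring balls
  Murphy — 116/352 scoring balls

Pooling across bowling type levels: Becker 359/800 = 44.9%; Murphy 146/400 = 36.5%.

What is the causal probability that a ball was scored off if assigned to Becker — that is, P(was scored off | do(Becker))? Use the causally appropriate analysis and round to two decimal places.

Murphy is higher inside every bowling type stratum but Becker is higher in aggregate. Whether to stratify depends on how bowling type relates to the player.
Here bowling type is a common cause — it drives both which player a case falls under and the outcome. The crude comparison mixes populations; the stratum-specific rates are the causally relevant ones.
Standardising Becker to the population bowling type mix: 0.627·342/704 + 0.373·17/96 = 0.371.

0.37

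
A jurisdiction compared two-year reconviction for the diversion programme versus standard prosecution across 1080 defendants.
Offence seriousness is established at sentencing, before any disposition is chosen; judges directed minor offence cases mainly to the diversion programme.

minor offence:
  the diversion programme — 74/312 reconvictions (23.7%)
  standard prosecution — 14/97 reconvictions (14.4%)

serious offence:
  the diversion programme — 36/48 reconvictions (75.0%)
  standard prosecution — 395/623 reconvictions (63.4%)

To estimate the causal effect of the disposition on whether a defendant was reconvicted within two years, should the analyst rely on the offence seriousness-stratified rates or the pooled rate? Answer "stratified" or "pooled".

Here offence seriousness is a common cause — it drives both which disposition a case falls under and the outcome. The crude comparison mixes populations; the stratum-specific rates are the causally relevant ones.
Within each level — minor offence: 23.7% vs 14.4%; serious offence: 75.0% vs 63.4% — standard prosecution is lower every time.

stratified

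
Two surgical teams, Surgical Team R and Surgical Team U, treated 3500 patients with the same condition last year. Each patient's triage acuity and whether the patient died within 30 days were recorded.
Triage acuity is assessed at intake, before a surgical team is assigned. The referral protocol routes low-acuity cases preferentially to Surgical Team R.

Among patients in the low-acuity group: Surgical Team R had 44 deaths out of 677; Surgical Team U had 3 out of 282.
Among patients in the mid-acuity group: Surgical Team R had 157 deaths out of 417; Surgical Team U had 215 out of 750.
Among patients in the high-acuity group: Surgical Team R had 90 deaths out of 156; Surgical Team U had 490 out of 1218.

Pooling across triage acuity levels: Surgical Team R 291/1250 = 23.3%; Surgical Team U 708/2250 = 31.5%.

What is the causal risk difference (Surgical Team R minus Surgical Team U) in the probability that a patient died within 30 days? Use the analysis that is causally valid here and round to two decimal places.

Within every triage acuity level Surgical Team U has the lower rate, yet pooled Surgical Team R does — Simpson's reversal.
Triage acuity satisfies the back-door criterion: it is not a descendant of the surgical team, and it blocks the spurious path from surgical team to outcome. Adjusting for it (i.e., using the within-triage acuity rates) gives the causal effect.
Adjusting over the population distribution of triage acuity: 0.274·(0.065−0.011) + 0.333·(0.376−0.287) + 0.393·(0.577−0.402) = +0.113.

+0.11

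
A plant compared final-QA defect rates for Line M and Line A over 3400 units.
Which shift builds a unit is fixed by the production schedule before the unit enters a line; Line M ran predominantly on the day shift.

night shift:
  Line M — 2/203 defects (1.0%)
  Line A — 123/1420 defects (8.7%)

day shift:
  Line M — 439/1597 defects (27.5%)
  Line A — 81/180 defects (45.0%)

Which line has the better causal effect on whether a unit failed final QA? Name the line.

Within every shift level Line M has the lower rate, yet pooled Line A does — Simpson's reversal.
Shift is set before the line has any effect — it is not caused by the line — and it independently drives the outcome. That makes it a confounder, so the causal comparison is within shift levels.
Within each level — night shift: 1.0% vs 8.7%; day shift: 27.5% vs 45.0% — Line M is lower every time.

Line M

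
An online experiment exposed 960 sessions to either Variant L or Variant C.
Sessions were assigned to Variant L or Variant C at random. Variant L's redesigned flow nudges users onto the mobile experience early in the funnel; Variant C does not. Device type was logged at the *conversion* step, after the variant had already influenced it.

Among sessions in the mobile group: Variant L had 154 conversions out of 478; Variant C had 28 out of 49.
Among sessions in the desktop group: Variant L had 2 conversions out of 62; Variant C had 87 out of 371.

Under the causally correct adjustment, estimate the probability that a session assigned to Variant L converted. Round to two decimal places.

Device type is recorded after the variant and is itself shifted by it — it sits on the causal path from variant to outcome. Conditioning on a mediator would strip out part of the effect we want; the pooled comparison gives the total causal effect.
So P(outcome | do(Variant L)) is just the pooled rate for Variant L: 156/540 = 0.289.

0.29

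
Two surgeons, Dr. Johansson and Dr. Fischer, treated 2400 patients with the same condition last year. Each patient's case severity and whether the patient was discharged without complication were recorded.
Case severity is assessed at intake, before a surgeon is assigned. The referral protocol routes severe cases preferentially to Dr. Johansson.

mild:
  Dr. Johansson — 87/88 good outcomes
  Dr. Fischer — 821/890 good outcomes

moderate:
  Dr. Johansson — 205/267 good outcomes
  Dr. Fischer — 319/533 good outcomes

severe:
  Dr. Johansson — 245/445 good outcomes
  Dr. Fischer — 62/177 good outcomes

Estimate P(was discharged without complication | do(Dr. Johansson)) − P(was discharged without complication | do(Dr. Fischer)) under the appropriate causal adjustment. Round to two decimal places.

+0.14

Within every case severity level Dr. Johansson has the higher rate, yet pooled Dr. Fischer does — Simpson's reversal.
Here case severity is a common cause — it drives both which surgeon a case falls under and the outcome. The crude comparison mixes populations; the stratum-specific rates are the causally relevant ones.
Adjusting over the population distribution of case severity: 0.407·(0.989−0.922) + 0.333·(0.768−0.598) + 0.259·(0.551−0.350) = +0.135.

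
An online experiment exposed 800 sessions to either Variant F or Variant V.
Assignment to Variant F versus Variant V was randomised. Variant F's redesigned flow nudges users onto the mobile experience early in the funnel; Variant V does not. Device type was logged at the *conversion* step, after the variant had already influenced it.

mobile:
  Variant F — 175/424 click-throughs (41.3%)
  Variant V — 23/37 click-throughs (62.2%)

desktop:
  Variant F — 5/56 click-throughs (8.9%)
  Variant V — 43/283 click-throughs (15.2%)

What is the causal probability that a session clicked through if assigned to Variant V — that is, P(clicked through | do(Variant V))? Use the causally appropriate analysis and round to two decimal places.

0.21

Device type here is a post-treatment variable shaped by the variant; conditioning on it would introduce bias rather than remove it. The overall comparison is the causal one.
So P(outcome | do(Variant V)) is just the pooled rate for Variant V: 66/320 = 0.206.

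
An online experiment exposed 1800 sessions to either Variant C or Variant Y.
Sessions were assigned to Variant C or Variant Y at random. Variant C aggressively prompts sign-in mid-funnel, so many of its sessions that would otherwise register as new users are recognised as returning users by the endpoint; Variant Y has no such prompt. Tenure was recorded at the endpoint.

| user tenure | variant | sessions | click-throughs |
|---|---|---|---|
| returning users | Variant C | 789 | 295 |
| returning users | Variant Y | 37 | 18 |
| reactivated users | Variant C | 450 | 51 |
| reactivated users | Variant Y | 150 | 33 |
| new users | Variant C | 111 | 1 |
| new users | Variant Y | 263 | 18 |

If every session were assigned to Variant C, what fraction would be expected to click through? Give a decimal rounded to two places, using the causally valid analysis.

0.26

User tenure is downstream of the variant. One should not condition on a consequence of treatment, so the overall rates are the right comparison.
So P(outcome | do(Variant C)) is just the pooled rate for Variant C: 347/1350 = 0.257.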